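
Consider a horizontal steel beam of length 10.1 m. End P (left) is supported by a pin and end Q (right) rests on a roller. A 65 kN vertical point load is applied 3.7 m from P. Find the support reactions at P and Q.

ΣM about P: Q_y·10.1 − 65·3.7 = 0 → Q_y = 240.5/10.1 = 23.8119 ≈ 23.81 kN.
ΣF_y = 0: P_y + 23.8119 − 65 = 0 → P_y = 41.19 kN.
ΣF_x = 0: no horizontal applied forces, so P_x = 0.

P_x = 0, P_y = 41.19 kN, Q_y = 23.81 kN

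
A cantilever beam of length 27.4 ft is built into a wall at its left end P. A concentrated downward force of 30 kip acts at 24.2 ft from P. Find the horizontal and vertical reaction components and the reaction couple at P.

ΣF_x = 0: P_x = 0.
ΣF_y = 0: P_y − 30 = 0 → P_y = 30.00 kip.
ΣM about P: M_P − 30·24.2 = 0 → M_P = 726.0 kip·ft.

P_x = 0, P_y = 30.00 kip, M_P = 726.0 kip·ft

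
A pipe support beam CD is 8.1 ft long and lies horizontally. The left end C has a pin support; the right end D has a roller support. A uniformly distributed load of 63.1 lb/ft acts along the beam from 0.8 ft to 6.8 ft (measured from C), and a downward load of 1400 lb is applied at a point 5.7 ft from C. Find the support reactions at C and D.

C_x = 0, C_y = 615.8 lb, D_y = 1163 lb

Resultant of the distributed load: 63.1 × 6 = 378.6 lb at 3.8 ft from C.
Taking moments about C: D_y·8.1 − (63.1·6)·3.8 − 1400·5.7 = 0 → D_y = 9418.68/8.1 = 1162.8 ≈ 1163 lb.
ΣF_y = 0: C_y + 1162.8 − 63.1·6 − 1400 = 0 → C_y = 615.8 lb.
ΣF_x = 0: no horizontal applied forces, so C_x = 0.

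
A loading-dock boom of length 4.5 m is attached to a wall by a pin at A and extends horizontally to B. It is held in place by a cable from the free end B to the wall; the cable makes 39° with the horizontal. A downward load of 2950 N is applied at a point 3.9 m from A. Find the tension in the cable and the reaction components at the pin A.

ΣM about A: T·sin39°·4.5 − 2950·3.9 = 0 → T = 11505/(4.5·0.62932) = 4062.59 ≈ 4063 N.
ΣF_x = 0: A_x − T·cos39° = 0 → A_x = 4062.59 × 0.777146 = 3157 N.
ΣF_y = 0: A_y + T·sin39° − 2950 = 0 → A_y = 2950 − 4062.59 × 0.62932 = 393.3 N.

T = 4063 N, A_x = 3157 N, A_y = 393.3 N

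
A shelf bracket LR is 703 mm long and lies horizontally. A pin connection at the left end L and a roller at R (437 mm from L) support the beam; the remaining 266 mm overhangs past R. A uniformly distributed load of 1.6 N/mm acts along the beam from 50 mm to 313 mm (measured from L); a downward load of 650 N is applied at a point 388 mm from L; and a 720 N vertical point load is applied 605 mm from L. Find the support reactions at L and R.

Resultant of the distributed load: 1.6 × 263 = 420.8 N at 181.5 mm from L.
Moments about L: R_y·437 − (1.6·263)·181.5 − 650·388 − 720·605 = 0 → R_y = 764175.2/437 = 1748.68 ≈ 1749 N.
ΣF_y = 0: L_y + 1748.68 − 1.6·263 − 650 − 720 = 0 → L_y = 42.12 N.
ΣF_x = 0: no horizontal applied forces, so L_x = 0.

L_x = 0, L_y = 42.12 N, R_y = 1749 N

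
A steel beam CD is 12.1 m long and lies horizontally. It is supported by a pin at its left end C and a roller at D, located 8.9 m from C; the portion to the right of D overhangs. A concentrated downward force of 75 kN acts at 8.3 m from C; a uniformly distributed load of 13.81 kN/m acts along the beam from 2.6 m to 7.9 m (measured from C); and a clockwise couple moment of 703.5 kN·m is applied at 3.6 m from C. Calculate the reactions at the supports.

C_x = 0, C_y = -43.97 kN, D_y = 192.2 kN

Resultant of the distributed load: 13.81 × 5.3 = 73.193 kN at 5.25 m from C.
ΣM about C: D_y·8.9 − 75·8.3 − (13.81·5.3)·5.25 − 703.5 = 0 → D_y = 1710.26325/8.9 = 192.164 ≈ 192.2 kN.
ΣF_y = 0: C_y + 192.164 − 75 − 13.81·5.3 = 0 → C_y = -43.97 kN.
ΣF_x = 0: no horizontal applied forces, so C_x = 0.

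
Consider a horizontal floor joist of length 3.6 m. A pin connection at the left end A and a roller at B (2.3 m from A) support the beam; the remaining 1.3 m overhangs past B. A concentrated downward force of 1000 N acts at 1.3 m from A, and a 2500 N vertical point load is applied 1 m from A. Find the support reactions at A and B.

Moments about A: B_y·2.3 − 1000·1.3 − 2500·1 = 0 → B_y = 3800/2.3 = 1652.17 ≈ 1652 N.
ΣF_y = 0: A_y + 1652.17 − 1000 − 2500 = 0 → A_y = 1848 N.
ΣF_x = 0: no horizontal applied forces, so A_x = 0.

A_x = 0, A_y = 1848 N, B_y = 1652 N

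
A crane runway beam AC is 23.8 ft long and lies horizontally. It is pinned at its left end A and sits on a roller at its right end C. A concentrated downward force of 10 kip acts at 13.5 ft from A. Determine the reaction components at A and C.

A_x = 0, A_y = 4.328 kip, C_y = 5.672 kip

ΣM about A: C_y·23.8 − 10·13.5 = 0 → C_y = 135/23.8 = 5.67227 ≈ 5.672 kip.
ΣF_y = 0: A_y + 5.67227 − 10 = 0 → A_y = 4.328 kip.
ΣF_x = 0: no horizontal applied forces, so A_x = 0.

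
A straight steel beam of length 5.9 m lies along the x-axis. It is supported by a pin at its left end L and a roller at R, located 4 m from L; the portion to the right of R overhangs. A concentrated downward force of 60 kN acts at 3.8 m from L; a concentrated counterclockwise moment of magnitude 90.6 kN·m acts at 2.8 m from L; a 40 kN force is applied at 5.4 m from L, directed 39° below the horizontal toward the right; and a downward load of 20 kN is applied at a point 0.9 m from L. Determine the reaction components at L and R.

Moments about L: R_y·4 − 60·3.8 + 90.6 − 40·sin39°·5.4 − 20·0.9 = 0 → R_y = 291.333/4 = 72.8333 ≈ 72.83 kN.
ΣF_y = 0: L_y + 72.8333 − 60 − 40·sin39° − 20 = 0 → L_y = 32.34 kN.
ΣF_x = 0: L_x + 40·cos39° = 0 → L_x = -31.09 kN.

L_x = -31.09 kN, L_y = 32.34 kN, R_y = 72.83 kN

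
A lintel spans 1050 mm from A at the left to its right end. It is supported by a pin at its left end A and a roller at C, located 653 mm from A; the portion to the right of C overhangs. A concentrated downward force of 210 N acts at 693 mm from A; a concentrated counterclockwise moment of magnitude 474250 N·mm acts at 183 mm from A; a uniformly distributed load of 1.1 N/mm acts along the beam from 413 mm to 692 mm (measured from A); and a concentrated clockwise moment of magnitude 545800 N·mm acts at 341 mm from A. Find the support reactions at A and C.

Resultant of the distributed load: 1.1 × 279 = 306.9 N at 552.5 mm from A.
ΣM about A: C_y·653 − 210·693 + 474250 − (1.1·279)·552.5 − 545800 = 0 → C_y = 386642.25/653 = 592.101 ≈ 592.1 N.
ΣF_y = 0: A_y + 592.101 − 210 − 1.1·279 = 0 → A_y = -75.20 N.
ΣF_x = 0: no horizontal applied forces, so A_x = 0.

A_x = 0, A_y = -75.20 N, C_y = 592.1 N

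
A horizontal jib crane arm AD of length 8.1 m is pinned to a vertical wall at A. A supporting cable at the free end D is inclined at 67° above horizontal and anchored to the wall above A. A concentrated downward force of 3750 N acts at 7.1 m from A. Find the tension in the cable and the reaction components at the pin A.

T = 3571 N, A_x = 1395 N, A_y = 463.0 N

ΣM about A: T·sin67°·8.1 − 3750·7.1 = 0 → T = 26625/(8.1·0.920505) = 3570.91 ≈ 3571 N.
ΣF_x = 0: A_x − T·cos67° = 0 → A_x = 3570.91 × 0.390731 = 1395 N.
ΣF_y = 0: A_y + T·sin67° − 3750 = 0 → A_y = 3750 − 3570.91 × 0.920505 = 463.0 N.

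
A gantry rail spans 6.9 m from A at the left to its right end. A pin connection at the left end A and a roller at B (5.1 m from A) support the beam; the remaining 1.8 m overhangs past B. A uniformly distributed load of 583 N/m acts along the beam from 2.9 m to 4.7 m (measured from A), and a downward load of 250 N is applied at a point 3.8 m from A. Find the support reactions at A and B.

A_x = 0, A_y = 331.2 N, B_y = 968.2 N

Resultant of the distributed load: 583 × 1.8 = 1049.4 N at 3.8 m from A.
Taking moments about A: B_y·5.1 − (583·1.8)·3.8 − 250·3.8 = 0 → B_y = 4937.72/5.1 = 968.18 ≈ 968.2 N.
ΣF_y = 0: A_y + 968.18 − 583·1.8 − 250 = 0 → A_y = 331.2 N.
ΣF_x = 0: no horizontal applied forces, so A_x = 0.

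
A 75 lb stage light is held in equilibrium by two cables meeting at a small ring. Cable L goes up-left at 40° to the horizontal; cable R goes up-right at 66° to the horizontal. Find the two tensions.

T_L = 31.73 lb, T_R = 59.77 lb

ΣF_x = 0: −T_L·cos40° + T_R·cos66° = 0 → T_R = 1.88339·T_L.
ΣF_y = 0: T_L·sin40° + T_R·sin66° = 75.
Substitute: T_L·(0.642788 + 1.88339·0.913545) = 75 → T_L = 31.7346 ≈ 31.73 lb.
Then T_R = 1.88339 × 31.7346 = 59.77 lb.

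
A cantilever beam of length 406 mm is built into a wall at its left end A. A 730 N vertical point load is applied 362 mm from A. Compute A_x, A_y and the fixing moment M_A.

ΣF_x = 0: A_x = 0.
ΣF_y = 0: A_y − 730 = 0 → A_y = 730.0 N.
ΣM about A: M_A − 730·362 = 0 → M_A = 264300 N·mm.

A_x = 0, A_y = 730.0 N, M_A = 264300 N·mm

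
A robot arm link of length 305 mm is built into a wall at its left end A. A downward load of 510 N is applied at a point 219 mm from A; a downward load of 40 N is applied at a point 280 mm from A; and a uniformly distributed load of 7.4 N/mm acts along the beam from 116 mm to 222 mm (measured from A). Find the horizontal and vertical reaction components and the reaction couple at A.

Resultant of the distributed load: 7.4 × 106 = 784.4 N at 169 mm from A.
ΣF_x = 0: A_x = 0.
ΣF_y = 0: A_y − 510 − 40 − 7.4·106 = 0 → A_y = 1334 N.
ΣM about A: M_A − 510·219 − 40·280 − (7.4·106)·169 = 0 → M_A = 255500 N·mm.

A_x = 0, A_y = 1334 N, M_A = 255500 N·mm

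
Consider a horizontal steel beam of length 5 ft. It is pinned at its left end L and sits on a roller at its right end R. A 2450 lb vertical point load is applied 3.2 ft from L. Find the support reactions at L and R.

Taking moments about L: R_y·5 − 2450·3.2 = 0 → R_y = 7840/5 = 1568 lb.
ΣF_y = 0: L_y + 1568 − 2450 = 0 → L_y = 882.0 lb.
ΣF_x = 0: no horizontal applied forces, so L_x = 0.

L_x = 0, L_y = 882.0 lb, R_y = 1568 lb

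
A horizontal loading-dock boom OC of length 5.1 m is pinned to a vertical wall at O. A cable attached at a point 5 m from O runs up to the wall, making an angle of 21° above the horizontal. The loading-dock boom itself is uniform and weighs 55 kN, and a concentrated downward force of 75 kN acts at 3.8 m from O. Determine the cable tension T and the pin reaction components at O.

T = 237.3 kN, O_x = 221.6 kN, O_y = 44.95 kN

ΣM about O: T·sin21°·5 − 55·2.55 − 75·3.8 = 0 → T = 425.25/(5·0.358368) = 237.326 ≈ 237.3 kN.
ΣF_x = 0: O_x − T·cos21° = 0 → O_x = 237.326 × 0.93358 = 221.6 kN.
ΣF_y = 0: O_y + T·sin21° − 55 − 75 = 0 → O_y = 130 − 237.326 × 0.358368 = 44.95 kN.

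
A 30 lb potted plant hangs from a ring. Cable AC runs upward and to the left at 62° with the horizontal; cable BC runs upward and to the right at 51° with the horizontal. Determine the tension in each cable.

ΣF_x = 0: −T_AC·cos62° + T_BC·cos51° = 0 → T_BC = 0.745998·T_AC.
ΣF_y = 0: T_AC·sin62° + T_BC·sin51° = 30.
Substitute: T_AC·(0.882948 + 0.745998·0.777146) = 30 → T_AC = 20.5101 ≈ 20.51 lb.
Then T_BC = 0.745998 × 20.5101 = 15.30 lb.

T_AC = 20.51 lb, T_BC = 15.30 lb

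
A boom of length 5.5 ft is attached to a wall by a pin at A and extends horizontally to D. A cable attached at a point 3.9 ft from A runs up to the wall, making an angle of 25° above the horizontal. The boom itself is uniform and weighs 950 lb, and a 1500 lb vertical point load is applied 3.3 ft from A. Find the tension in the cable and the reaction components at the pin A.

T = 4588 lb, A_x = 4158 lb, A_y = 510.9 lb

ΣM about A: T·sin25°·3.9 − 950·2.75 − 1500·3.3 = 0 → T = 7562.5/(3.9·0.422618) = 4588.31 ≈ 4588 lb.
ΣF_x = 0: A_x − T·cos25° = 0 → A_x = 4588.31 × 0.906308 = 4158 lb.
ΣF_y = 0: A_y + T·sin25° − 950 − 1500 = 0 → A_y = 2450 − 4588.31 × 0.422618 = 510.9 lb.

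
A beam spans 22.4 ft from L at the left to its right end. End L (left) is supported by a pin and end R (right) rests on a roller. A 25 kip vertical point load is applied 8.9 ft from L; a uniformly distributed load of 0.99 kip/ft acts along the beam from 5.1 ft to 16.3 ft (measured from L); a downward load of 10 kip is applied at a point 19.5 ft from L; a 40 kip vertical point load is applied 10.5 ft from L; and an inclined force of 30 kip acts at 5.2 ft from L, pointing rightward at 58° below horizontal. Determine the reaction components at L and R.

L_x = -15.90 kip, L_y = 62.94 kip, R_y = 48.59 kip

Resultant of the distributed load: 0.99 × 11.2 = 11.088 kip at 10.7 ft from L.
Moments about L: R_y·22.4 − 25·8.9 − (0.99·11.2)·10.7 − 10·19.5 − 40·10.5 − 30·sin58°·5.2 = 0 → R_y = 1088.44/22.4 = 48.5911 ≈ 48.59 kip.
ΣF_y = 0: L_y + 48.5911 − 25 − 0.99·11.2 − 10 − 40 − 30·sin58° = 0 → L_y = 62.94 kip.
ΣF_x = 0: L_x + 30·cos58° = 0 → L_x = -15.90 kip.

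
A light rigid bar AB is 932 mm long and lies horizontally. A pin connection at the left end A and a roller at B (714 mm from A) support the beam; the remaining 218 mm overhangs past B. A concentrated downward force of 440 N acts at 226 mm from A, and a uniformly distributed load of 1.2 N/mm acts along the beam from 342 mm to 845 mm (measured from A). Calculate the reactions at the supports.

Resultant of the distributed load: 1.2 × 503 = 603.6 N at 593.5 mm from A.
Taking moments about A: B_y·714 − 440·226 − (1.2·503)·593.5 = 0 → B_y = 457676.6/714 = 641.004 ≈ 641.0 N.
ΣF_y = 0: A_y + 641.004 − 440 − 1.2·503 = 0 → A_y = 402.6 N.
ΣF_x = 0: no horizontal applied forces, so A_x = 0.

A_x = 0, A_y = 402.6 N, B_y = 641.0 N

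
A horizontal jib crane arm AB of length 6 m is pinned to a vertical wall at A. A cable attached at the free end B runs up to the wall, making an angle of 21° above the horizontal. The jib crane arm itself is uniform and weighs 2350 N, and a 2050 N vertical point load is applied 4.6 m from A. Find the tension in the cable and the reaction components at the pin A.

T = 7664 N, A_x = 7155 N, A_y = 1653 N

ΣM about A: T·sin21°·6 − 2350·3 − 2050·4.6 = 0 → T = 16480/(6·0.358368) = 7664.37 ≈ 7664 N.
ΣF_x = 0: A_x − T·cos21° = 0 → A_x = 7664.37 × 0.93358 = 7155 N.
ΣF_y = 0: A_y + T·sin21° − 2350 − 2050 = 0 → A_y = 4400 − 7664.37 × 0.358368 = 1653 N.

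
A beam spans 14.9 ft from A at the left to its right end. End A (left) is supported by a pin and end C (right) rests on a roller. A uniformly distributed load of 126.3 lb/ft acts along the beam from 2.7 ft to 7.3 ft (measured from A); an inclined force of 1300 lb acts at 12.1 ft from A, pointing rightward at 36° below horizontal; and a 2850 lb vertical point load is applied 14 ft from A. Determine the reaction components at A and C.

Resultant of the distributed load: 126.3 × 4.6 = 580.98 lb at 5 ft from A.
Moments about A: C_y·14.9 − (126.3·4.6)·5 − 1300·sin36°·12.1 − 2850·14 = 0 → C_y = 52050.8/14.9 = 3493.34 ≈ 3493 lb.
ΣF_y = 0: A_y + 3493.34 − 126.3·4.6 − 1300·sin36° − 2850 = 0 → A_y = 701.8 lb.
ΣF_x = 0: A_x + 1300·cos36° = 0 → A_x = -1052 lb.

A_x = -1052 lb, A_y = 701.8 lb, C_y = 3493 lb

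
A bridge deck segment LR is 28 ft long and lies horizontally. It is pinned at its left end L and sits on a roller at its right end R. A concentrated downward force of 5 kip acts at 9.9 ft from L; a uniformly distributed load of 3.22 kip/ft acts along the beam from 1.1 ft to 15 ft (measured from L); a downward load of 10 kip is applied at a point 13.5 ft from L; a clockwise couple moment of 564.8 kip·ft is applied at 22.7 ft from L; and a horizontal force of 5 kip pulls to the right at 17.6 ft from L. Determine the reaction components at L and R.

L_x = -5.000 kip, L_y = 20.13 kip, R_y = 39.63 kip

Resultant of the distributed load: 3.22 × 13.9 = 44.758 kip at 8.05 ft from L.
Moments about L: R_y·28 − 5·9.9 − (3.22·13.9)·8.05 − 10·13.5 − 564.8 = 0 → R_y = 1109.6019/28 = 39.6286 ≈ 39.63 kip.
ΣF_y = 0: L_y + 39.6286 − 5 − 3.22·13.9 − 10 = 0 → L_y = 20.13 kip.
ΣF_x = 0: L_x + 5 = 0 → L_x = -5.000 kip.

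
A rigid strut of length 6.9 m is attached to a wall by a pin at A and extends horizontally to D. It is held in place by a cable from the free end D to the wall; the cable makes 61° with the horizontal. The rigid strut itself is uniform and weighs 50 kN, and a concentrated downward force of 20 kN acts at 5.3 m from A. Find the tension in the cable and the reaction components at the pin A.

T = 46.15 kN, A_x = 22.37 kN, A_y = 29.64 kN

ΣM about A: T·sin61°·6.9 − 50·3.45 − 20·5.3 = 0 → T = 278.5/(6.9·0.87462) = 46.1484 ≈ 46.15 kN.
ΣF_x = 0: A_x − T·cos61° = 0 → A_x = 46.1484 × 0.48481 = 22.37 kN.
ΣF_y = 0: A_y + T·sin61° − 50 − 20 = 0 → A_y = 70 − 46.1484 × 0.87462 = 29.64 kN.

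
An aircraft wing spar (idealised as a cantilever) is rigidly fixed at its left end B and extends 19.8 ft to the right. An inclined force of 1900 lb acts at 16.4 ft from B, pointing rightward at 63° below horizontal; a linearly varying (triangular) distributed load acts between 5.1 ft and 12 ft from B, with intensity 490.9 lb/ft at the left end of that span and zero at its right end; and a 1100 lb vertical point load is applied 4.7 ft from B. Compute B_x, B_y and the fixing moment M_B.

B_x = -862.6 lb, B_y = 4487 lb, M_B = 45470 lb·ft

Resultant of the triangular load: ½ × 490.9 × 6.9 = 1693.605 lb, acting at 7.4 ft from B (one-third of the span from the peak).
ΣF_x = 0: B_x + 1900·cos63° = 0 → B_x = -862.6 lb.
ΣF_y = 0: B_y − 1900·sin63° − ½·490.9·6.9 − 1100 = 0 → B_y = 4487 lb.
ΣM about B: M_B − 1900·sin63°·16.4 − (½·490.9·6.9)·7.4 − 1100·4.7 = 0 → M_B = 45470 lb·ft.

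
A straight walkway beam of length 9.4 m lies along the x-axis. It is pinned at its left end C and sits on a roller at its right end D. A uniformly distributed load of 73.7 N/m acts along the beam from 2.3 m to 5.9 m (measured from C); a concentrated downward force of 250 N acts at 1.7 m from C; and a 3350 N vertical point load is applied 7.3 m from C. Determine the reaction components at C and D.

Resultant of the distributed load: 73.7 × 3.6 = 265.32 N at 4.1 m from C.
Taking moments about C: D_y·9.4 − (73.7·3.6)·4.1 − 250·1.7 − 3350·7.3 = 0 → D_y = 25967.812/9.4 = 2762.53 ≈ 2763 N.
ΣF_y = 0: C_y + 2762.53 − 73.7·3.6 − 250 − 3350 = 0 → C_y = 1103 N.
ΣF_x = 0: no horizontal applied forces, so C_x = 0.

C_x = 0, C_y = 1103 N, D_y = 2763 N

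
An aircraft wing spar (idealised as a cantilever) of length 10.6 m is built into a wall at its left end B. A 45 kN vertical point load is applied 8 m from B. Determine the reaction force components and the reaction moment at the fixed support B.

ΣF_x = 0: B_x = 0.
ΣF_y = 0: B_y − 45 = 0 → B_y = 45.00 kN.
ΣM about B: M_B − 45·8 = 0 → M_B = 360.0 kN·m.

B_x = 0, B_y = 45.00 kN, M_B = 360.0 kN·m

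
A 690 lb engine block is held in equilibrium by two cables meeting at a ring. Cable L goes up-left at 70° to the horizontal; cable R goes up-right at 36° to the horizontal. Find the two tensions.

T_L = 580.7 lb, T_R = 245.5 lb

ΣF_x = 0: −T_L·cos70° + T_R·cos36° = 0 → T_R = 0.42276·T_L.
ΣF_y = 0: T_L·sin70° + T_R·sin36° = 690.
Substitute: T_L·(0.939693 + 0.42276·0.587785) = 690 → T_L = 580.718 ≈ 580.7 lb.
Then T_R = 0.42276 × 580.718 = 245.5 lb.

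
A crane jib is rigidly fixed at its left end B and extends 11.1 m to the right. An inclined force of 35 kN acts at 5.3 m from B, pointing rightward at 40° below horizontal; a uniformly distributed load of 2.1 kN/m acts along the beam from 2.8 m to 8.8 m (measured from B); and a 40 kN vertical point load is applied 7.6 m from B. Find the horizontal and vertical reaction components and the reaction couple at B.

Resultant of the distributed load: 2.1 × 6 = 12.6 kN at 5.8 m from B.
ΣF_x = 0: B_x + 35·cos40° = 0 → B_x = -26.81 kN.
ΣF_y = 0: B_y − 35·sin40° − 2.1·6 − 40 = 0 → B_y = 75.10 kN.
ΣM about B: M_B − 35·sin40°·5.3 − (2.1·6)·5.8 − 40·7.6 = 0 → M_B = 496.3 kN·m.

B_x = -26.81 kN, B_y = 75.10 kN, M_B = 496.3 kN·m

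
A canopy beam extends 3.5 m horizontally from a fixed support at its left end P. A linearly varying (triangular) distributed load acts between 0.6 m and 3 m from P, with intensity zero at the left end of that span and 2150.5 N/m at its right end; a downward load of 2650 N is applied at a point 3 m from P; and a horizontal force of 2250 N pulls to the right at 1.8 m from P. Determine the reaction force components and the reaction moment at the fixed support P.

P_x = -2250 N, P_y = 5231 N, M_P = 13630 N·m

Resultant of the triangular load: ½ × 2150.5 × 2.4 = 2580.6 N, acting at 2.2 m from P (one-third of the span from the peak).
ΣF_x = 0: P_x + 2250 = 0 → P_x = -2250 N.
ΣF_y = 0: P_y − ½·2150.5·2.4 − 2650 = 0 → P_y = 5231 N.
ΣM about P: M_P − (½·2150.5·2.4)·2.2 − 2650·3 = 0 → M_P = 13630 N·m.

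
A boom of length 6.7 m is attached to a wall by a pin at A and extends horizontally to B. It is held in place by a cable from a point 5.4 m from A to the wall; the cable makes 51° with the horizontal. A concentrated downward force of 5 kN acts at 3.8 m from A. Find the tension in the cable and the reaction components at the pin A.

T = 4.527 kN, A_x = 2.849 kN, A_y = 1.481 kN

ΣM about A: T·sin51°·5.4 − 5·3.8 = 0 → T = 19/(5.4·0.777146) = 4.52749 ≈ 4.527 kN.
ΣF_x = 0: A_x − T·cos51° = 0 → A_x = 4.52749 × 0.62932 = 2.849 kN.
ΣF_y = 0: A_y + T·sin51° − 5 = 0 → A_y = 5 − 4.52749 × 0.777146 = 1.481 kN.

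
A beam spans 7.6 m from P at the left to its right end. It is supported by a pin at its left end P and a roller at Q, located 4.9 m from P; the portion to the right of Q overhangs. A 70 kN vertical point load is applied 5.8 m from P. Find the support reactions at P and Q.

Moments about P: Q_y·4.9 − 70·5.8 = 0 → Q_y = 406/4.9 = 82.8571 ≈ 82.86 kN.
ΣF_y = 0: P_y + 82.8571 − 70 = 0 → P_y = -12.86 kN.
ΣF_x = 0: no horizontal applied forces, so P_x = 0.

P_x = 0, P_y = -12.86 kN, Q_y = 82.86 kN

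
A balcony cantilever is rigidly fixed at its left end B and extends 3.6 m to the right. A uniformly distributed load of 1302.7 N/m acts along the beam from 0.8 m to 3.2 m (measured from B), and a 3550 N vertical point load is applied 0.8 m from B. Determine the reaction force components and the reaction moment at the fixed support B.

Resultant of the distributed load: 1302.7 × 2.4 = 3126.48 N at 2 m from B.
ΣF_x = 0: B_x = 0.
ΣF_y = 0: B_y − 1302.7·2.4 − 3550 = 0 → B_y = 6676 N.
ΣM about B: M_B − (1302.7·2.4)·2 − 3550·0.8 = 0 → M_B = 9093 N·m.

B_x = 0, B_y = 6676 N, M_B = 9093 N·m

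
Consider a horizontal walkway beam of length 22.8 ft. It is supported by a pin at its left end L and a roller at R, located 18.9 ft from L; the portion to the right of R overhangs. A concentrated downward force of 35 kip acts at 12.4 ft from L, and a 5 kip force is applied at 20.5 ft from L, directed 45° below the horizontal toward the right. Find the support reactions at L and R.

L_x = -3.536 kip, L_y = 11.74 kip, R_y = 26.80 kip

Taking moments about L: R_y·18.9 − 35·12.4 − 5·sin45°·20.5 = 0 → R_y = 506.478/18.9 = 26.7978 ≈ 26.80 kip.
ΣF_y = 0: L_y + 26.7978 − 35 − 5·sin45° = 0 → L_y = 11.74 kip.
ΣF_x = 0: L_x + 5·cos45° = 0 → L_x = -3.536 kip.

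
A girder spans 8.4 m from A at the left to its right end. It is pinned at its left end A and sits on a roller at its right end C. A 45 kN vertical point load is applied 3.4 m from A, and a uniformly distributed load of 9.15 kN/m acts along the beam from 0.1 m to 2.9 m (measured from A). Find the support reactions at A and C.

A_x = 0, A_y = 47.83 kN, C_y = 22.79 kN

Resultant of the distributed load: 9.15 × 2.8 = 25.62 kN at 1.5 m from A.
Taking moments about A: C_y·8.4 − 45·3.4 − (9.15·2.8)·1.5 = 0 → C_y = 191.43/8.4 = 22.7893 ≈ 22.79 kN.
ΣF_y = 0: A_y + 22.7893 − 45 − 9.15·2.8 = 0 → A_y = 47.83 kN.
ΣF_x = 0: no horizontal applied forces, so A_x = 0.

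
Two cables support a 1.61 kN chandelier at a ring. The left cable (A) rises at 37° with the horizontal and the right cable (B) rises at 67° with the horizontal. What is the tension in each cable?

T_A = 0.6483 kN, T_B = 1.325 kN

ΣF_x = 0: −T_A·cos37° + T_B·cos67° = 0 → T_B = 2.04395·T_A.
ΣF_y = 0: T_A·sin37° + T_B·sin67° = 1.61.
Substitute: T_A·(0.601815 + 2.04395·0.920505) = 1.61 → T_A = 0.648336 ≈ 0.6483 kN.
Then T_B = 2.04395 × 0.648336 = 1.325 kN.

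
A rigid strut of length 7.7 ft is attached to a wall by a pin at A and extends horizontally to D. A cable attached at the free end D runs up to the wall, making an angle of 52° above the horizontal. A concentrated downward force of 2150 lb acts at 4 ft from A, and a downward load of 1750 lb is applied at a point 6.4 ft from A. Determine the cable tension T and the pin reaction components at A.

T = 3263 lb, A_x = 2009 lb, A_y = 1329 lb

ΣM about A: T·sin52°·7.7 − 2150·4 − 1750·6.4 = 0 → T = 19800/(7.7·0.788011) = 3263.19 ≈ 3263 lb.
ΣF_x = 0: A_x − T·cos52° = 0 → A_x = 3263.19 × 0.615661 = 2009 lb.
ΣF_y = 0: A_y + T·sin52° − 2150 − 1750 = 0 → A_y = 3900 − 3263.19 × 0.788011 = 1329 lb.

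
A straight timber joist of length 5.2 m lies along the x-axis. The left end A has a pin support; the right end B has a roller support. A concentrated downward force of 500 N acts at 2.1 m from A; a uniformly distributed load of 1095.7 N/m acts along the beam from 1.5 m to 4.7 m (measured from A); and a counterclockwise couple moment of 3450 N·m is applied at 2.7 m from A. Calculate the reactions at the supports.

A_x = 0, A_y = 2378 N, B_y = 1629 N

Resultant of the distributed load: 1095.7 × 3.2 = 3506.24 N at 3.1 m from A.
ΣM about A: B_y·5.2 − 500·2.1 − (1095.7·3.2)·3.1 + 3450 = 0 → B_y = 8469.344/5.2 = 1628.72 ≈ 1629 N.
ΣF_y = 0: A_y + 1628.72 − 500 − 1095.7·3.2 = 0 → A_y = 2378 N.
ΣF_x = 0: no horizontal applied forces, so A_x = 0.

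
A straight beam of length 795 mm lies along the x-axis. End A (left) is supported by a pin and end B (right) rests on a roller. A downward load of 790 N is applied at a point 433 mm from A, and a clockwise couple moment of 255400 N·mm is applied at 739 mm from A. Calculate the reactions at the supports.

A_x = 0, A_y = 38.47 N, B_y = 751.5 N

Taking moments about A: B_y·795 − 790·433 − 255400 = 0 → B_y = 597470/795 = 751.535 ≈ 751.5 N.
ΣF_y = 0: A_y + 751.535 − 790 = 0 → A_y = 38.47 N.
ΣF_x = 0: no horizontal applied forces, so A_x = 0.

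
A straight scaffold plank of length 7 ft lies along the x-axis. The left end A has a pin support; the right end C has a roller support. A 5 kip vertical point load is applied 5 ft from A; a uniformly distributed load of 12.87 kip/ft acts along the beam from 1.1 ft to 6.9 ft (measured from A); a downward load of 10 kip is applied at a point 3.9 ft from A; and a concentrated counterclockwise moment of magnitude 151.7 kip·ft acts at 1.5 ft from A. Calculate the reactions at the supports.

A_x = 0, A_y = 59.52 kip, C_y = 30.13 kip

Resultant of the distributed load: 12.87 × 5.8 = 74.646 kip at 4 ft from A.
Moments about A: C_y·7 − 5·5 − (12.87·5.8)·4 − 10·3.9 + 151.7 = 0 → C_y = 210.884/7 = 30.1263 ≈ 30.13 kip.
ΣF_y = 0: A_y + 30.1263 − 5 − 12.87·5.8 − 10 = 0 → A_y = 59.52 kip.
ΣF_x = 0: no horizontal applied forces, so A_x = 0.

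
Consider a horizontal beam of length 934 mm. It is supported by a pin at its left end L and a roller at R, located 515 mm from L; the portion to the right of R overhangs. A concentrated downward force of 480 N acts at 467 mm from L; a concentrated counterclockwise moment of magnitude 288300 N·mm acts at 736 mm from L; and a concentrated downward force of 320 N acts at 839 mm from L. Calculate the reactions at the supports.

L_x = 0, L_y = 403.2 N, R_y = 396.8 N

ΣM about L: R_y·515 − 480·467 + 288300 − 320·839 = 0 → R_y = 204340/515 = 396.777 ≈ 396.8 N.
ΣF_y = 0: L_y + 396.777 − 480 − 320 = 0 → L_y = 403.2 N.
ΣF_x = 0: no horizontal applied forces, so L_x = 0.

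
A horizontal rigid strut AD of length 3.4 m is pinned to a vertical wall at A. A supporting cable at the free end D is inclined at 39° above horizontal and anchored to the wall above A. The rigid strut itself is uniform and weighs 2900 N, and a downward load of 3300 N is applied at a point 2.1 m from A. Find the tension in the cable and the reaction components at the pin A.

ΣM about A: T·sin39°·3.4 − 2900·1.7 − 3300·2.1 = 0 → T = 11860/(3.4·0.62932) = 5542.86 ≈ 5543 N.
ΣF_x = 0: A_x − T·cos39° = 0 → A_x = 5542.86 × 0.777146 = 4308 N.
ΣF_y = 0: A_y + T·sin39° − 2900 − 3300 = 0 → A_y = 6200 − 5542.86 × 0.62932 = 2712 N.

T = 5543 N, A_x = 4308 N, A_y = 2712 N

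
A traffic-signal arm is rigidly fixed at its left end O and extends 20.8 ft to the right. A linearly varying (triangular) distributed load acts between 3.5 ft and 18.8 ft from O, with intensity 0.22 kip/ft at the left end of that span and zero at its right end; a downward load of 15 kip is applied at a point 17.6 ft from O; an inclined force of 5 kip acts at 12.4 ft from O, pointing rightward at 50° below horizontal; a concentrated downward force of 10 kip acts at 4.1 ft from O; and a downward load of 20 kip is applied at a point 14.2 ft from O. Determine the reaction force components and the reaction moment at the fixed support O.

O_x = -3.214 kip, O_y = 50.51 kip, M_O = 651.0 kip·ft

Resultant of the triangular load: ½ × 0.22 × 15.3 = 1.683 kip, acting at 8.6 ft from O (one-third of the span from the peak).
ΣF_x = 0: O_x + 5·cos50° = 0 → O_x = -3.214 kip.
ΣF_y = 0: O_y − ½·0.22·15.3 − 15 − 5·sin50° − 10 − 20 = 0 → O_y = 50.51 kip.
ΣM about O: M_O − (½·0.22·15.3)·8.6 − 15·17.6 − 5·sin50°·12.4 − 10·4.1 − 20·14.2 = 0 → M_O = 651.0 kip·ft.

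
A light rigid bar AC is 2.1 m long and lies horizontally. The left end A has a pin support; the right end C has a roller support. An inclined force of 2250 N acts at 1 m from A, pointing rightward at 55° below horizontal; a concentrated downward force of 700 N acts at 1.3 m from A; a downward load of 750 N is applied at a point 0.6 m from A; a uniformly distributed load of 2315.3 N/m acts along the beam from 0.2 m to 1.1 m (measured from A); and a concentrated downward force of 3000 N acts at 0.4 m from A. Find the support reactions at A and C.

Resultant of the distributed load: 2315.3 × 0.9 = 2083.77 N at 0.65 m from A.
Taking moments about A: C_y·2.1 − 2250·sin55°·1 − 700·1.3 − 750·0.6 − (2315.3·0.9)·0.65 − 3000·0.4 = 0 → C_y = 5757.54/2.1 = 2741.69 ≈ 2742 N.
ΣF_y = 0: A_y + 2741.69 − 2250·sin55° − 700 − 750 − 2315.3·0.9 − 3000 = 0 → A_y = 5635 N.
ΣF_x = 0: A_x + 2250·cos55° = 0 → A_x = -1291 N.

A_x = -1291 N, A_y = 5635 N, C_y = 2742 N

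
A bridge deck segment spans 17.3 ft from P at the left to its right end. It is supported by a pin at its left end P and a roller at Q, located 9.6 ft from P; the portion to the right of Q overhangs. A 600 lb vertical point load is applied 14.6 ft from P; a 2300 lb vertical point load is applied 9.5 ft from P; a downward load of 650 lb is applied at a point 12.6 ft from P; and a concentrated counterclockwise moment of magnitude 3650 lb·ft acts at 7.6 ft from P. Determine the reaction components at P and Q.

P_x = 0, P_y = -111.5 lb, Q_y = 3661 lb

Moments about P: Q_y·9.6 − 600·14.6 − 2300·9.5 − 650·12.6 + 3650 = 0 → Q_y = 35150/9.6 = 3661.46 ≈ 3661 lb.
ΣF_y = 0: P_y + 3661.46 − 600 − 2300 − 650 = 0 → P_y = -111.5 lb.
ΣF_x = 0: no horizontal applied forces, so P_x = 0.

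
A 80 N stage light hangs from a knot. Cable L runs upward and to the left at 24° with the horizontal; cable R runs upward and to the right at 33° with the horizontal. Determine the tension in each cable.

ΣF_x = 0: −T_L·cos24° + T_R·cos33° = 0 → T_R = 1.08928·T_L.
ΣF_y = 0: T_L·sin24° + T_R·sin33° = 80.
Substitute: T_L·(0.406737 + 1.08928·0.544639) = 80 → T_L = 79.9999 ≈ 80.00 N.
Then T_R = 1.08928 × 79.9999 = 87.14 N.

T_L = 80.00 N, T_R = 87.14 N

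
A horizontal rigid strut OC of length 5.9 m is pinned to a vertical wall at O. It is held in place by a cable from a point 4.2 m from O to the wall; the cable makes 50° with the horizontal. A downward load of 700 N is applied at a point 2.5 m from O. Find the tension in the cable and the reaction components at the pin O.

T = 543.9 N, O_x = 349.6 N, O_y = 283.3 N

ΣM about O: T·sin50°·4.2 − 700·2.5 = 0 → T = 1750/(4.2·0.766044) = 543.92 ≈ 543.9 N.
ΣF_x = 0: O_x − T·cos50° = 0 → O_x = 543.92 × 0.642788 = 349.6 N.
ΣF_y = 0: O_y + T·sin50° − 700 = 0 → O_y = 700 − 543.92 × 0.766044 = 283.3 N.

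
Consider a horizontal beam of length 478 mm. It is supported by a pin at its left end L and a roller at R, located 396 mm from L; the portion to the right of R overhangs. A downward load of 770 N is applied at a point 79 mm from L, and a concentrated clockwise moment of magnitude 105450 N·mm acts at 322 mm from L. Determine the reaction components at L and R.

ΣM about L: R_y·396 − 770·79 − 105450 = 0 → R_y = 166280/396 = 419.899 ≈ 419.9 N.
ΣF_y = 0: L_y + 419.899 − 770 = 0 → L_y = 350.1 N.
ΣF_x = 0: no horizontal applied forces, so L_x = 0.

L_x = 0, L_y = 350.1 N, R_y = 419.9 N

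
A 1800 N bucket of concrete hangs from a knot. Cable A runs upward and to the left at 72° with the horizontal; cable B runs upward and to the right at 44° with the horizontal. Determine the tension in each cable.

ΣF_x = 0: −T_A·cos72° + T_B·cos44° = 0 → T_B = 0.429584·T_A.
ΣF_y = 0: T_A·sin72° + T_B·sin44° = 1800.
Substitute: T_A·(0.951057 + 0.429584·0.694658) = 1800 → T_A = 1440.61 ≈ 1441 N.
Then T_B = 0.429584 × 1440.61 = 618.9 N.

T_A = 1441 N, T_B = 618.9 N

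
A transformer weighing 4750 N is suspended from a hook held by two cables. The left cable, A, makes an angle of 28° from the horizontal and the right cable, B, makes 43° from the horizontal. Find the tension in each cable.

ΣF_x = 0: −T_A·cos28° + T_B·cos43° = 0 → T_B = 1.20728·T_A.
ΣF_y = 0: T_A·sin28° + T_B·sin43° = 4750.
Substitute: T_A·(0.469472 + 1.20728·0.681998) = 4750 → T_A = 3674.1 ≈ 3674 N.
Then T_B = 1.20728 × 3674.1 = 4436 N.

T_A = 3674 N, T_B = 4436 N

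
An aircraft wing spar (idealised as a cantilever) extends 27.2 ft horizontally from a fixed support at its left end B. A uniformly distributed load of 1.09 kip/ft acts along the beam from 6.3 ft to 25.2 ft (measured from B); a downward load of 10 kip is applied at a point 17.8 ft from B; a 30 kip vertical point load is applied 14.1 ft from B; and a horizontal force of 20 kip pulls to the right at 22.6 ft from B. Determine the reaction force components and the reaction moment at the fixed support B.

B_x = -20.00 kip, B_y = 60.60 kip, M_B = 925.5 kip·ft

Resultant of the distributed load: 1.09 × 18.9 = 20.601 kip at 15.75 ft from B.
ΣF_x = 0: B_x + 20 = 0 → B_x = -20.00 kip.
ΣF_y = 0: B_y − 1.09·18.9 − 10 − 30 = 0 → B_y = 60.60 kip.
ΣM about B: M_B − (1.09·18.9)·15.75 − 10·17.8 − 30·14.1 = 0 → M_B = 925.5 kip·ft.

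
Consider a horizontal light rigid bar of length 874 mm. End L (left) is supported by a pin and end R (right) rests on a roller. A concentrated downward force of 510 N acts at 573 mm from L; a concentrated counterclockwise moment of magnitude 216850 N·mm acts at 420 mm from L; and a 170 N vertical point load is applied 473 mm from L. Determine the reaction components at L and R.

Moments about L: R_y·874 − 510·573 + 216850 − 170·473 = 0 → R_y = 155790/874 = 178.249 ≈ 178.2 N.
ΣF_y = 0: L_y + 178.249 − 510 − 170 = 0 → L_y = 501.8 N.
ΣF_x = 0: no horizontal applied forces, so L_x = 0.

L_x = 0, L_y = 501.8 N, R_y = 178.2 N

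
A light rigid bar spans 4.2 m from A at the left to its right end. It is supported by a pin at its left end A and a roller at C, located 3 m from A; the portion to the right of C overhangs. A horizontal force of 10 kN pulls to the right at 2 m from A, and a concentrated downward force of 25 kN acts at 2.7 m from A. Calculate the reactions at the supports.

Taking moments about A: C_y·3 − 25·2.7 = 0 → C_y = 67.5/3 = 22.50 kN.
ΣF_y = 0: A_y + 22.5 − 25 = 0 → A_y = 2.500 kN.
ΣF_x = 0: A_x + 10 = 0 → A_x = -10.00 kN.

A_x = -10.00 kN, A_y = 2.500 kN, C_y = 22.50 kN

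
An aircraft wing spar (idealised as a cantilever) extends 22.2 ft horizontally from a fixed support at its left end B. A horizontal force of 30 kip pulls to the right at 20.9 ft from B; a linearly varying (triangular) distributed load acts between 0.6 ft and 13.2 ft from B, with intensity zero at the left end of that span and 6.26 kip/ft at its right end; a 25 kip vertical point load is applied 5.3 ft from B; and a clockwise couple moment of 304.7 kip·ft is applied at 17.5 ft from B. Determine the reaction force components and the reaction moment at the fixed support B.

Resultant of the triangular load: ½ × 6.26 × 12.6 = 39.438 kip, acting at 9 ft from B (one-third of the span from the peak).
ΣF_x = 0: B_x + 30 = 0 → B_x = -30.00 kip.
ΣF_y = 0: B_y − ½·6.26·12.6 − 25 = 0 → B_y = 64.44 kip.
ΣM about B: M_B − (½·6.26·12.6)·9 − 25·5.3 − 304.7 = 0 → M_B = 792.1 kip·ft.

B_x = -30.00 kip, B_y = 64.44 kip, M_B = 792.1 kip·ft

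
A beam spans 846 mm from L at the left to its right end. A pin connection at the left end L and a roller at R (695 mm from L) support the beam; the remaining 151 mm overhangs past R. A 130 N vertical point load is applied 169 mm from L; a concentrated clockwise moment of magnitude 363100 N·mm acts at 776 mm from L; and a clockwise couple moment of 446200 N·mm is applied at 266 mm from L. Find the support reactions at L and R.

L_x = 0, L_y = -1066 N, R_y = 1196 N

ΣM about L: R_y·695 − 130·169 − 363100 − 446200 = 0 → R_y = 831270/695 = 1196.07 ≈ 1196 N.
ΣF_y = 0: L_y + 1196.07 − 130 = 0 → L_y = -1066 N.
ΣF_x = 0: no horizontal applied forces, so L_x = 0.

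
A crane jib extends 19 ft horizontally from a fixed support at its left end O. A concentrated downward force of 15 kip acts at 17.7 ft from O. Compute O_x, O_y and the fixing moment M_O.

ΣF_x = 0: O_x = 0.
ΣF_y = 0: O_y − 15 = 0 → O_y = 15.00 kip.
ΣM about O: M_O − 15·17.7 = 0 → M_O = 265.5 kip·ft.

O_x = 0, O_y = 15.00 kip, M_O = 265.5 kip·ft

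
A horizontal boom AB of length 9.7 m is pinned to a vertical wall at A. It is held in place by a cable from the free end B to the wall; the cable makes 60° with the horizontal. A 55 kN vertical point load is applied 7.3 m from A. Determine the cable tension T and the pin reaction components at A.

T = 47.80 kN, A_x = 23.90 kN, A_y = 13.61 kN

ΣM about A: T·sin60°·9.7 − 55·7.3 = 0 → T = 401.5/(9.7·0.866025) = 47.7951 ≈ 47.80 kN.
ΣF_x = 0: A_x − T·cos60° = 0 → A_x = 47.7951 × 0.5 = 23.90 kN.
ΣF_y = 0: A_y + T·sin60° − 55 = 0 → A_y = 55 − 47.7951 × 0.866025 = 13.61 kN.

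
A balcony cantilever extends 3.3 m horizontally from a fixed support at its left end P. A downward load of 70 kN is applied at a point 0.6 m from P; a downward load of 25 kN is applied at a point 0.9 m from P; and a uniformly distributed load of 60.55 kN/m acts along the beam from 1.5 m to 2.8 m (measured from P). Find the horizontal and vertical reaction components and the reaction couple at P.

P_x = 0, P_y = 173.7 kN, M_P = 233.7 kN·m

Resultant of the distributed load: 60.55 × 1.3 = 78.715 kN at 2.15 m from P.
ΣF_x = 0: P_x = 0.
ΣF_y = 0: P_y − 70 − 25 − 60.55·1.3 = 0 → P_y = 173.7 kN.
ΣM about P: M_P − 70·0.6 − 25·0.9 − (60.55·1.3)·2.15 = 0 → M_P = 233.7 kN·m.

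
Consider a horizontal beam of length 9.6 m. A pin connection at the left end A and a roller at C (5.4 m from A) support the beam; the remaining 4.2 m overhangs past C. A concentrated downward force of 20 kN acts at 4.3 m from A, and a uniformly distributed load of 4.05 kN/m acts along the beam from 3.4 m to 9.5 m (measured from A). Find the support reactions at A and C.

A_x = 0, A_y = -0.7297 kN, C_y = 45.43 kN

Resultant of the distributed load: 4.05 × 6.1 = 24.705 kN at 6.45 m from A.
Moments about A: C_y·5.4 − 20·4.3 − (4.05·6.1)·6.45 = 0 → C_y = 245.34725/5.4 = 45.4347 ≈ 45.43 kN.
ΣF_y = 0: A_y + 45.4347 − 20 − 4.05·6.1 = 0 → A_y = -0.7297 kN.
ΣF_x = 0: no horizontal applied forces, so A_x = 0.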